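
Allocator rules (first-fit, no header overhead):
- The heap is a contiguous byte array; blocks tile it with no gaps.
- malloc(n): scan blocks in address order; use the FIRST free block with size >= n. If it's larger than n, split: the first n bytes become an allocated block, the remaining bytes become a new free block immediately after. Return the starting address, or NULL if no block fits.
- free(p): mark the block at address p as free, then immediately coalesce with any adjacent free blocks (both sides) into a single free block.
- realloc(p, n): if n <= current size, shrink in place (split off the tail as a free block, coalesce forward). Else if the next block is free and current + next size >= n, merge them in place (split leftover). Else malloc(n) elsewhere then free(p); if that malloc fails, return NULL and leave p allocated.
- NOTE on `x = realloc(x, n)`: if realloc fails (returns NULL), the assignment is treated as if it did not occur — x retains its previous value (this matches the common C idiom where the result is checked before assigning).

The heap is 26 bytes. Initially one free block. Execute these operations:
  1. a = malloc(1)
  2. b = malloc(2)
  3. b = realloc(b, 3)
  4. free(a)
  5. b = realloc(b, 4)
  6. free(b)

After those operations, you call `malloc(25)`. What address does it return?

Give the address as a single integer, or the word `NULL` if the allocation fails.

Op 1: a = malloc(1) -> a = 0; heap: [0-0 ALLOC][1-25 FREE]
Op 2: b = malloc(2) -> b = 1; heap: [0-0 ALLOC][1-2 ALLOC][3-25 FREE]
Op 3: b = realloc(b, 3) -> b = 1; heap: [0-0 ALLOC][1-3 ALLOC][4-25 FREE]
Op 4: free(a) -> (freed a); heap: [0-0 FREE][1-3 ALLOC][4-25 FREE]
Op 5: b = realloc(b, 4) -> b = 1; heap: [0-0 FREE][1-4 ALLOC][5-25 FREE]
Op 6: free(b) -> (freed b); heap: [0-25 FREE]
malloc(25): first-fit scan over [0-25 FREE] -> 0

Answer: 0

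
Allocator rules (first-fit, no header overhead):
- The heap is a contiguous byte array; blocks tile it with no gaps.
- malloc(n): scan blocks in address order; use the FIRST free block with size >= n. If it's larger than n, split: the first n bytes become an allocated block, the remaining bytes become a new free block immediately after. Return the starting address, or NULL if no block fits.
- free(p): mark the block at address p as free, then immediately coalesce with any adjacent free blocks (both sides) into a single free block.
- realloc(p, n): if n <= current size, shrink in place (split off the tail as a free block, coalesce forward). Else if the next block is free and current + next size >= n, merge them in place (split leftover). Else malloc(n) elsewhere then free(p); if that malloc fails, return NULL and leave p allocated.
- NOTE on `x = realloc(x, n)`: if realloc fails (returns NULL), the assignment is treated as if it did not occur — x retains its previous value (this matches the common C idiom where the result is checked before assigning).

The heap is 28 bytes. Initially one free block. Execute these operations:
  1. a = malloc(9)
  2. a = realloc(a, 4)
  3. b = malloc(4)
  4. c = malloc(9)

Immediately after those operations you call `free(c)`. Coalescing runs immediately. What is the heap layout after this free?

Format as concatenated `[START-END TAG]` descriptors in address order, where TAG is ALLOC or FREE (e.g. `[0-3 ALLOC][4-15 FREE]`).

Answer: [0-3 ALLOC][4-7 ALLOC][8-27 FREE]

Derivation:
Op 1: a = malloc(9) -> a = 0; heap: [0-8 ALLOC][9-27 FREE]
Op 2: a = realloc(a, 4) -> a = 0; heap: [0-3 ALLOC][4-27 FREE]
Op 3: b = malloc(4) -> b = 4; heap: [0-3 ALLOC][4-7 ALLOC][8-27 FREE]
Op 4: c = malloc(9) -> c = 8; heap: [0-3 ALLOC][4-7 ALLOC][8-16 ALLOC][17-27 FREE]
free(c): c = 8 -> block [8-16 ALLOC]; mark free, coalesce with adjacent free neighbors -> [0-3 ALLOC][4-7 ALLOC][8-27 FREE]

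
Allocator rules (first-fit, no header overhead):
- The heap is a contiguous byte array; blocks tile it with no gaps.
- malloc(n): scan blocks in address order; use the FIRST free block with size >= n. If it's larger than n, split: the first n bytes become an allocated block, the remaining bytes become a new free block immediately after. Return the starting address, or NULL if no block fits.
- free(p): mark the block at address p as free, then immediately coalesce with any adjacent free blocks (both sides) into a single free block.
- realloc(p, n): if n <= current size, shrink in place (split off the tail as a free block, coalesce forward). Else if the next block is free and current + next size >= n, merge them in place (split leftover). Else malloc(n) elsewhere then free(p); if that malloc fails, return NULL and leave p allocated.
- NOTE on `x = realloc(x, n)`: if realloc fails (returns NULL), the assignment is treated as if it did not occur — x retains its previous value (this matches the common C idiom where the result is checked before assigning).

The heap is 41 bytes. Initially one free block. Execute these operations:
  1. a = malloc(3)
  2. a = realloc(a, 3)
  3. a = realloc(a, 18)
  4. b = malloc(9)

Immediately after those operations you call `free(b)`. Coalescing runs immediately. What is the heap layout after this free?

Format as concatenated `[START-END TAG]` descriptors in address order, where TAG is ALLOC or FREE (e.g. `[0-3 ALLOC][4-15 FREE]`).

Op 1: a = malloc(3) -> a = 0; heap: [0-2 ALLOC][3-40 FREE]
Op 2: a = realloc(a, 3) -> a = 0; heap: [0-2 ALLOC][3-40 FREE]
Op 3: a = realloc(a, 18) -> a = 0; heap: [0-17 ALLOC][18-40 FREE]
Op 4: b = malloc(9) -> b = 18; heap: [0-17 ALLOC][18-26 ALLOC][27-40 FREE]
free(b): b = 18 -> block [18-26 ALLOC]; mark free, coalesce with adjacent free neighbors -> [0-17 ALLOC][18-40 FREE]

Answer: [0-17 ALLOC][18-40 FREE]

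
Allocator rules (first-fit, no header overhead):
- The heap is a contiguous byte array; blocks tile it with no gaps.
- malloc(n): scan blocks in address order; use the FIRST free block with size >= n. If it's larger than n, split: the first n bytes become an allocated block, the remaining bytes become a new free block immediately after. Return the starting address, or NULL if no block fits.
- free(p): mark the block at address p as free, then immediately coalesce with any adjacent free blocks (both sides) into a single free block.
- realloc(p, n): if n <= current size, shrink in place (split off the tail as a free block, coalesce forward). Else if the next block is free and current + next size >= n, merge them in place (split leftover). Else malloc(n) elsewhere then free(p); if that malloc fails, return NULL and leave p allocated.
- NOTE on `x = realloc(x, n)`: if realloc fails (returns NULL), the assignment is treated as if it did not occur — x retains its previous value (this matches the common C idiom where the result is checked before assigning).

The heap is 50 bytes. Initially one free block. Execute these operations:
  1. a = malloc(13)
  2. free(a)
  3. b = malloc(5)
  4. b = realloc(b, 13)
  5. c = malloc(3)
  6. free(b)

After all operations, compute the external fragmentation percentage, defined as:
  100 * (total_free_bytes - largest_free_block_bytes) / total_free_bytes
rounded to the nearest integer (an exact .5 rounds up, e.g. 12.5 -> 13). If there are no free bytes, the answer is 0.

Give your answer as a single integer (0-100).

Op 1: a = malloc(13) -> a = 0; heap: [0-12 ALLOC][13-49 FREE]
Op 2: free(a) -> (freed a); heap: [0-49 FREE]
Op 3: b = malloc(5) -> b = 0; heap: [0-4 ALLOC][5-49 FREE]
Op 4: b = realloc(b, 13) -> b = 0; heap: [0-12 ALLOC][13-49 FREE]
Op 5: c = malloc(3) -> c = 13; heap: [0-12 ALLOC][13-15 ALLOC][16-49 FREE]
Op 6: free(b) -> (freed b); heap: [0-12 FREE][13-15 ALLOC][16-49 FREE]
Free blocks: [13 34] total_free=47 largest=34 -> 100*(47-34)/47 = 1300/47 ≈ 27.660 -> rounds to 28

Answer: 28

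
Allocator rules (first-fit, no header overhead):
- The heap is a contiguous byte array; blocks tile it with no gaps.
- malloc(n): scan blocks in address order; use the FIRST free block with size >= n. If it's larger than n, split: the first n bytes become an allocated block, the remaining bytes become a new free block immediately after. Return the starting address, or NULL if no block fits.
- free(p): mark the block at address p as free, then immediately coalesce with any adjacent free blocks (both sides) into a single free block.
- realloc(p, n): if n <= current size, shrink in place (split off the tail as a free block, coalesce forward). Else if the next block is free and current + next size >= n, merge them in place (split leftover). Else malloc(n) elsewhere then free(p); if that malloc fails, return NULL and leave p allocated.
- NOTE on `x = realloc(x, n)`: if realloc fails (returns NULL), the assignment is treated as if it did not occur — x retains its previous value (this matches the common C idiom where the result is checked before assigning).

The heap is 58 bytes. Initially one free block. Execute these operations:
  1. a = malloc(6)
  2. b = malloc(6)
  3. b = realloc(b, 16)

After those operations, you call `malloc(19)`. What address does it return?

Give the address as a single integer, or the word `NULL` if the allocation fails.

Op 1: a = malloc(6) -> a = 0; heap: [0-5 ALLOC][6-57 FREE]
Op 2: b = malloc(6) -> b = 6; heap: [0-5 ALLOC][6-11 ALLOC][12-57 FREE]
Op 3: b = realloc(b, 16) -> b = 6; heap: [0-5 ALLOC][6-21 ALLOC][22-57 FREE]
malloc(19): first-fit scan over [0-5 ALLOC][6-21 ALLOC][22-57 FREE] -> 22

Answer: 22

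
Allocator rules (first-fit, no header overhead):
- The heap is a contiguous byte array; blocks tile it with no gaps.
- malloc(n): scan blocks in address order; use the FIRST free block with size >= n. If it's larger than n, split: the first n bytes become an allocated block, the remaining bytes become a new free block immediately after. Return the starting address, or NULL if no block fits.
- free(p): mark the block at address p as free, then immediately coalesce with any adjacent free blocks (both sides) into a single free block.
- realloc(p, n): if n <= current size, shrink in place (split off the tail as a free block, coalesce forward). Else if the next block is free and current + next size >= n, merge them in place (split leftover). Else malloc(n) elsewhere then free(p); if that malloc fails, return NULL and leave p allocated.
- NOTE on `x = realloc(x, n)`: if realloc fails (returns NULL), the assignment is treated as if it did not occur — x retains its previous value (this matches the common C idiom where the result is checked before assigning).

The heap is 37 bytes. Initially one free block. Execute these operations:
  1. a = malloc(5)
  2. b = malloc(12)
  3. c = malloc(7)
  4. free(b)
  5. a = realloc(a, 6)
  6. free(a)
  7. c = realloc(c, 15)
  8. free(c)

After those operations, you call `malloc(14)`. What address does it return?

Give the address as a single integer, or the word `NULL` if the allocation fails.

Answer: 0

Derivation:
Op 1: a = malloc(5) -> a = 0; heap: [0-4 ALLOC][5-36 FREE]
Op 2: b = malloc(12) -> b = 5; heap: [0-4 ALLOC][5-16 ALLOC][17-36 FREE]
Op 3: c = malloc(7) -> c = 17; heap: [0-4 ALLOC][5-16 ALLOC][17-23 ALLOC][24-36 FREE]
Op 4: free(b) -> (freed b); heap: [0-4 ALLOC][5-16 FREE][17-23 ALLOC][24-36 FREE]
Op 5: a = realloc(a, 6) -> a = 0; heap: [0-5 ALLOC][6-16 FREE][17-23 ALLOC][24-36 FREE]
Op 6: free(a) -> (freed a); heap: [0-16 FREE][17-23 ALLOC][24-36 FREE]
Op 7: c = realloc(c, 15) -> c = 17; heap: [0-16 FREE][17-31 ALLOC][32-36 FREE]
Op 8: free(c) -> (freed c); heap: [0-36 FREE]
malloc(14): first-fit scan over [0-36 FREE] -> 0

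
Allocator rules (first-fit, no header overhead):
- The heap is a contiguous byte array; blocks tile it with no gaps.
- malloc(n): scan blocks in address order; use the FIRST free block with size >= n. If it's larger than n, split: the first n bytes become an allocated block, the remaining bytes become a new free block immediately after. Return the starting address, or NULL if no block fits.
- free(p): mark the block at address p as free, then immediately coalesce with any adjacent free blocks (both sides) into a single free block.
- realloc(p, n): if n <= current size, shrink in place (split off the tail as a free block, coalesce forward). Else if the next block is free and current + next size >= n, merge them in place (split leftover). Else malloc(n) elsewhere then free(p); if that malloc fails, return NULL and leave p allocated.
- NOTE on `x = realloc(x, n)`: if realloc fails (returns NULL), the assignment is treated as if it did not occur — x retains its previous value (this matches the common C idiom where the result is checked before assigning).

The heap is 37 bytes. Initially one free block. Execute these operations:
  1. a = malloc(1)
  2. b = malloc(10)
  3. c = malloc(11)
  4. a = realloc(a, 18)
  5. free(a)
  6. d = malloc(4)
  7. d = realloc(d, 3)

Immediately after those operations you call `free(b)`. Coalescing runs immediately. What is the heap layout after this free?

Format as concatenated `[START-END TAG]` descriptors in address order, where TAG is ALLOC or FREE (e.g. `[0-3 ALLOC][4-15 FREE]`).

Op 1: a = malloc(1) -> a = 0; heap: [0-0 ALLOC][1-36 FREE]
Op 2: b = malloc(10) -> b = 1; heap: [0-0 ALLOC][1-10 ALLOC][11-36 FREE]
Op 3: c = malloc(11) -> c = 11; heap: [0-0 ALLOC][1-10 ALLOC][11-21 ALLOC][22-36 FREE]
Op 4: a = realloc(a, 18) -> NULL (a unchanged); heap: [0-0 ALLOC][1-10 ALLOC][11-21 ALLOC][22-36 FREE]
Op 5: free(a) -> (freed a); heap: [0-0 FREE][1-10 ALLOC][11-21 ALLOC][22-36 FREE]
Op 6: d = malloc(4) -> d = 22; heap: [0-0 FREE][1-10 ALLOC][11-21 ALLOC][22-25 ALLOC][26-36 FREE]
Op 7: d = realloc(d, 3) -> d = 22; heap: [0-0 FREE][1-10 ALLOC][11-21 ALLOC][22-24 ALLOC][25-36 FREE]
free(b): b = 1 -> block [1-10 ALLOC]; mark free, coalesce with adjacent free neighbors -> [0-10 FREE][11-21 ALLOC][22-24 ALLOC][25-36 FREE]

Answer: [0-10 FREE][11-21 ALLOC][22-24 ALLOC][25-36 FREE]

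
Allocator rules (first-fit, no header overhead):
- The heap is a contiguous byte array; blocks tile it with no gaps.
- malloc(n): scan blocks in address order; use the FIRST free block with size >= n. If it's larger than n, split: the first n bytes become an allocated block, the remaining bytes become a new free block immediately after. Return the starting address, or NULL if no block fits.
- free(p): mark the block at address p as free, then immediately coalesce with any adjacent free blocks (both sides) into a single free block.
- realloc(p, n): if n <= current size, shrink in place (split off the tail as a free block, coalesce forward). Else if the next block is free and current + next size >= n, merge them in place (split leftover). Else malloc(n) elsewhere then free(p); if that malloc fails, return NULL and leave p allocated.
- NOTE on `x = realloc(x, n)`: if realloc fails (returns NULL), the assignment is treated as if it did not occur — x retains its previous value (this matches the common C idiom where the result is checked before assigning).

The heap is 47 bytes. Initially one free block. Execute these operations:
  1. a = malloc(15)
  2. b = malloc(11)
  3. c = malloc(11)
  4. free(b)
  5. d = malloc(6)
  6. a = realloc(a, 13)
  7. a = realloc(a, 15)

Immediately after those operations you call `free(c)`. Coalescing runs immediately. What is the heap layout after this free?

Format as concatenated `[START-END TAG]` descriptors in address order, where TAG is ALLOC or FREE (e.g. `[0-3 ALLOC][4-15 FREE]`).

Op 1: a = malloc(15) -> a = 0; heap: [0-14 ALLOC][15-46 FREE]
Op 2: b = malloc(11) -> b = 15; heap: [0-14 ALLOC][15-25 ALLOC][26-46 FREE]
Op 3: c = malloc(11) -> c = 26; heap: [0-14 ALLOC][15-25 ALLOC][26-36 ALLOC][37-46 FREE]
Op 4: free(b) -> (freed b); heap: [0-14 ALLOC][15-25 FREE][26-36 ALLOC][37-46 FREE]
Op 5: d = malloc(6) -> d = 15; heap: [0-14 ALLOC][15-20 ALLOC][21-25 FREE][26-36 ALLOC][37-46 FREE]
Op 6: a = realloc(a, 13) -> a = 0; heap: [0-12 ALLOC][13-14 FREE][15-20 ALLOC][21-25 FREE][26-36 ALLOC][37-46 FREE]
Op 7: a = realloc(a, 15) -> a = 0; heap: [0-14 ALLOC][15-20 ALLOC][21-25 FREE][26-36 ALLOC][37-46 FREE]
free(c): c = 26 -> block [26-36 ALLOC]; mark free, coalesce with adjacent free neighbors -> [0-14 ALLOC][15-20 ALLOC][21-46 FREE]

Answer: [0-14 ALLOC][15-20 ALLOC][21-46 FREE]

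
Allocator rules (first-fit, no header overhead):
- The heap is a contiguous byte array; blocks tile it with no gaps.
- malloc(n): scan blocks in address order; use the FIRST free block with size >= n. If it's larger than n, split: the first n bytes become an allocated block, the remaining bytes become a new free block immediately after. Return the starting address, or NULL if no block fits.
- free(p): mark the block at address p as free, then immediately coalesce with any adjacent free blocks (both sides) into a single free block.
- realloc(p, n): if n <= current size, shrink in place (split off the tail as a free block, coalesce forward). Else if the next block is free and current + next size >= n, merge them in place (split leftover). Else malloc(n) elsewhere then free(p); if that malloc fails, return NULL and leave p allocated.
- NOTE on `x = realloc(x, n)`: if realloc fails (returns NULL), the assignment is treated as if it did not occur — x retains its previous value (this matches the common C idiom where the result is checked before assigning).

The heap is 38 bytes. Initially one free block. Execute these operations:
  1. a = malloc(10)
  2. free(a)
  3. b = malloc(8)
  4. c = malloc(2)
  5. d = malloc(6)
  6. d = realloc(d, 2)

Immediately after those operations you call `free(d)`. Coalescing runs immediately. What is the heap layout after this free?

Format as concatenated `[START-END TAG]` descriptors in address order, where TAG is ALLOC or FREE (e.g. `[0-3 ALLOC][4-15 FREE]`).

Answer: [0-7 ALLOC][8-9 ALLOC][10-37 FREE]

Derivation:
Op 1: a = malloc(10) -> a = 0; heap: [0-9 ALLOC][10-37 FREE]
Op 2: free(a) -> (freed a); heap: [0-37 FREE]
Op 3: b = malloc(8) -> b = 0; heap: [0-7 ALLOC][8-37 FREE]
Op 4: c = malloc(2) -> c = 8; heap: [0-7 ALLOC][8-9 ALLOC][10-37 FREE]
Op 5: d = malloc(6) -> d = 10; heap: [0-7 ALLOC][8-9 ALLOC][10-15 ALLOC][16-37 FREE]
Op 6: d = realloc(d, 2) -> d = 10; heap: [0-7 ALLOC][8-9 ALLOC][10-11 ALLOC][12-37 FREE]
free(d): d = 10 -> block [10-11 ALLOC]; mark free, coalesce with adjacent free neighbors -> [0-7 ALLOC][8-9 ALLOC][10-37 FREE]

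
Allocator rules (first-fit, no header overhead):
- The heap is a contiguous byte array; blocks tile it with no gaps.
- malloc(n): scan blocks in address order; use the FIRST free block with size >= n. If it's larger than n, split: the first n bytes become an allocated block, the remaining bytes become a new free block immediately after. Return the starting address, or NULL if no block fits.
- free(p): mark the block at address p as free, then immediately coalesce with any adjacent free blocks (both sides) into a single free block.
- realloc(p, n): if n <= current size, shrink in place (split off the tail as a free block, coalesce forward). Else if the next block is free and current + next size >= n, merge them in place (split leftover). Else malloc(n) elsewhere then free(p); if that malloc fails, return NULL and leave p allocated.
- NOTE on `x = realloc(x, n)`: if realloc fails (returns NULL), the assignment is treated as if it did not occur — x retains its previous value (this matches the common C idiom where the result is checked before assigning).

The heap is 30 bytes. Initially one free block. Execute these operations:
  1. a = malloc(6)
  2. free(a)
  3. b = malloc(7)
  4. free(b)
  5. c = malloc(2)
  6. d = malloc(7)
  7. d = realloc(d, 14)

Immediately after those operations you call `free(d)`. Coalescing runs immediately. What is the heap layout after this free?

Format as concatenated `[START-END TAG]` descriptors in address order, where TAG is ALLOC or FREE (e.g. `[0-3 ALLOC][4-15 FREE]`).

Op 1: a = malloc(6) -> a = 0; heap: [0-5 ALLOC][6-29 FREE]
Op 2: free(a) -> (freed a); heap: [0-29 FREE]
Op 3: b = malloc(7) -> b = 0; heap: [0-6 ALLOC][7-29 FREE]
Op 4: free(b) -> (freed b); heap: [0-29 FREE]
Op 5: c = malloc(2) -> c = 0; heap: [0-1 ALLOC][2-29 FREE]
Op 6: d = malloc(7) -> d = 2; heap: [0-1 ALLOC][2-8 ALLOC][9-29 FREE]
Op 7: d = realloc(d, 14) -> d = 2; heap: [0-1 ALLOC][2-15 ALLOC][16-29 FREE]
free(d): d = 2 -> block [2-15 ALLOC]; mark free, coalesce with adjacent free neighbors -> [0-1 ALLOC][2-29 FREE]

Answer: [0-1 ALLOC][2-29 FREE]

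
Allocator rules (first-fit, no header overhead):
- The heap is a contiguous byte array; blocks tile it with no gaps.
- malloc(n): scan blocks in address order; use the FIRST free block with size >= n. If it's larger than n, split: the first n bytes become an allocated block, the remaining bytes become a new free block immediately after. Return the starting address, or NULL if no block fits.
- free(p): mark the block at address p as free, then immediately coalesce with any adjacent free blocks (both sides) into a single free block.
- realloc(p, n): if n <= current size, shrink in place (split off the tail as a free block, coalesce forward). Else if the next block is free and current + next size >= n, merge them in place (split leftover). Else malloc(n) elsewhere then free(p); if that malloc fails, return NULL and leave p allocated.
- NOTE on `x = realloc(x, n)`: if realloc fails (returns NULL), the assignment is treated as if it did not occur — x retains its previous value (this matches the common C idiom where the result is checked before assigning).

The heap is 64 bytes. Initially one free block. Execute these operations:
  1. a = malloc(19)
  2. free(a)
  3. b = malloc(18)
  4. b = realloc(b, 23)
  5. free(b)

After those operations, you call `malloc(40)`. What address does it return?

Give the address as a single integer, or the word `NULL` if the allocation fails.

Answer: 0

Derivation:
Op 1: a = malloc(19) -> a = 0; heap: [0-18 ALLOC][19-63 FREE]
Op 2: free(a) -> (freed a); heap: [0-63 FREE]
Op 3: b = malloc(18) -> b = 0; heap: [0-17 ALLOC][18-63 FREE]
Op 4: b = realloc(b, 23) -> b = 0; heap: [0-22 ALLOC][23-63 FREE]
Op 5: free(b) -> (freed b); heap: [0-63 FREE]
malloc(40): first-fit scan over [0-63 FREE] -> 0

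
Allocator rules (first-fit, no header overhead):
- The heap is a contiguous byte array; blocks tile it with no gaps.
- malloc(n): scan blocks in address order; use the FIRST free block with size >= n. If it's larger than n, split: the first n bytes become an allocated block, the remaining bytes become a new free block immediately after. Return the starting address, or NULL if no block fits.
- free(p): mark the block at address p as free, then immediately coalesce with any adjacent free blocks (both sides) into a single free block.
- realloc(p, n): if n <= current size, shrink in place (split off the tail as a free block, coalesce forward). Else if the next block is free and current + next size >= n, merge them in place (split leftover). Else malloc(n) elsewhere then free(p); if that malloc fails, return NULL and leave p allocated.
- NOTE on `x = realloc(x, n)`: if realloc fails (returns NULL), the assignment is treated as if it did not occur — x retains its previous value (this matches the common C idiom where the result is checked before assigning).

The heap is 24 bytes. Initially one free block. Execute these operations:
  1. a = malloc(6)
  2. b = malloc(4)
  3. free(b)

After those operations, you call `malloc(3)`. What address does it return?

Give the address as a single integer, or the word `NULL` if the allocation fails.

Op 1: a = malloc(6) -> a = 0; heap: [0-5 ALLOC][6-23 FREE]
Op 2: b = malloc(4) -> b = 6; heap: [0-5 ALLOC][6-9 ALLOC][10-23 FREE]
Op 3: free(b) -> (freed b); heap: [0-5 ALLOC][6-23 FREE]
malloc(3): first-fit scan over [0-5 ALLOC][6-23 FREE] -> 6

Answer: 6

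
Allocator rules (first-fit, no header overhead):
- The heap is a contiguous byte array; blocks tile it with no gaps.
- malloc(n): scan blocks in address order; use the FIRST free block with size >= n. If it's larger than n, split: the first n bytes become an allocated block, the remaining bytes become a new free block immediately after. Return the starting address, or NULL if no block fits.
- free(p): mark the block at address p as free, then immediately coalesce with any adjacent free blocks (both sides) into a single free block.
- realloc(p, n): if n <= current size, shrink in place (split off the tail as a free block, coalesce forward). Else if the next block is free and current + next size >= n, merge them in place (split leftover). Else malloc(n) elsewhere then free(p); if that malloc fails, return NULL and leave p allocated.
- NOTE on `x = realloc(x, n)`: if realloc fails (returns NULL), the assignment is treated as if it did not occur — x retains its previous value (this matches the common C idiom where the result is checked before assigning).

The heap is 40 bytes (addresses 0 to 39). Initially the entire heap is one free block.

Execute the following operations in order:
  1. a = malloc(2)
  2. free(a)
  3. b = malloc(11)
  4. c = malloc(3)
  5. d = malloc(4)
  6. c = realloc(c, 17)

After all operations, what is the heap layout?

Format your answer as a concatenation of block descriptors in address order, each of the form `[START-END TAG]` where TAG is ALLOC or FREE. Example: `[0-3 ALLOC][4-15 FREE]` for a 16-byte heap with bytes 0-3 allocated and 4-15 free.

Op 1: a = malloc(2) -> a = 0; heap: [0-1 ALLOC][2-39 FREE]
Op 2: free(a) -> (freed a); heap: [0-39 FREE]
Op 3: b = malloc(11) -> b = 0; heap: [0-10 ALLOC][11-39 FREE]
Op 4: c = malloc(3) -> c = 11; heap: [0-10 ALLOC][11-13 ALLOC][14-39 FREE]
Op 5: d = malloc(4) -> d = 14; heap: [0-10 ALLOC][11-13 ALLOC][14-17 ALLOC][18-39 FREE]
Op 6: c = realloc(c, 17) -> c = 18; heap: [0-10 ALLOC][11-13 FREE][14-17 ALLOC][18-34 ALLOC][35-39 FREE]

Answer: [0-10 ALLOC][11-13 FREE][14-17 ALLOC][18-34 ALLOC][35-39 FREE]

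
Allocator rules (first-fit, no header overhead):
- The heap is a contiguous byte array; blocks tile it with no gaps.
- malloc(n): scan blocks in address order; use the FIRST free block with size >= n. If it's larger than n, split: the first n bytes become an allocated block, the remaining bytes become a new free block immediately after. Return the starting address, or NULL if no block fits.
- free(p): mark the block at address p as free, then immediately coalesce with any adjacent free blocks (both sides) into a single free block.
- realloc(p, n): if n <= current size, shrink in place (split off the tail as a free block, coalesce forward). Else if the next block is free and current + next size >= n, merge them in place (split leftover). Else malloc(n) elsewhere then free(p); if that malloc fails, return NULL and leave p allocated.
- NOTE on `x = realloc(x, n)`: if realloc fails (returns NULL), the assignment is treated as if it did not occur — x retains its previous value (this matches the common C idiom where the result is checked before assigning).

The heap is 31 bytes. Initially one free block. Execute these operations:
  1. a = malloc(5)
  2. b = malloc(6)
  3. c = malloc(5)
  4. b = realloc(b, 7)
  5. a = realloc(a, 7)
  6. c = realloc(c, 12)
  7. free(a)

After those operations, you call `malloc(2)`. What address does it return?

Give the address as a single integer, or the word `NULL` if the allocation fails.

Op 1: a = malloc(5) -> a = 0; heap: [0-4 ALLOC][5-30 FREE]
Op 2: b = malloc(6) -> b = 5; heap: [0-4 ALLOC][5-10 ALLOC][11-30 FREE]
Op 3: c = malloc(5) -> c = 11; heap: [0-4 ALLOC][5-10 ALLOC][11-15 ALLOC][16-30 FREE]
Op 4: b = realloc(b, 7) -> b = 16; heap: [0-4 ALLOC][5-10 FREE][11-15 ALLOC][16-22 ALLOC][23-30 FREE]
Op 5: a = realloc(a, 7) -> a = 0; heap: [0-6 ALLOC][7-10 FREE][11-15 ALLOC][16-22 ALLOC][23-30 FREE]
Op 6: c = realloc(c, 12) -> NULL (c unchanged); heap: [0-6 ALLOC][7-10 FREE][11-15 ALLOC][16-22 ALLOC][23-30 FREE]
Op 7: free(a) -> (freed a); heap: [0-10 FREE][11-15 ALLOC][16-22 ALLOC][23-30 FREE]
malloc(2): first-fit scan over [0-10 FREE][11-15 ALLOC][16-22 ALLOC][23-30 FREE] -> 0

Answer: 0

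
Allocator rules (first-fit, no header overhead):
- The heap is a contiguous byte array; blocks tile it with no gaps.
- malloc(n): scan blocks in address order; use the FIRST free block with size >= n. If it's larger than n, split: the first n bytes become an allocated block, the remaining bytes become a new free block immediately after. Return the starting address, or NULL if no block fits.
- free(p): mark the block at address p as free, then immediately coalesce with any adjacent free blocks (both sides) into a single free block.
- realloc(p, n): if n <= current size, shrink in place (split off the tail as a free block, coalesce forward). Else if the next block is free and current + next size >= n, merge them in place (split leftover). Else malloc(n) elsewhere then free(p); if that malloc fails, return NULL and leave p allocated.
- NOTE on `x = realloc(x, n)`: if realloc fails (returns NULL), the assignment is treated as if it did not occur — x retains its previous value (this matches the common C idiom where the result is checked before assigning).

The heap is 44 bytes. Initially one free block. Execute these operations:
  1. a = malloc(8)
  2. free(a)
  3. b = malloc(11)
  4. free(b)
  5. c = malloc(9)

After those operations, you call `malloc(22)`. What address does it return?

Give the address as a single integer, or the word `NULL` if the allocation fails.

Answer: 9

Derivation:
Op 1: a = malloc(8) -> a = 0; heap: [0-7 ALLOC][8-43 FREE]
Op 2: free(a) -> (freed a); heap: [0-43 FREE]
Op 3: b = malloc(11) -> b = 0; heap: [0-10 ALLOC][11-43 FREE]
Op 4: free(b) -> (freed b); heap: [0-43 FREE]
Op 5: c = malloc(9) -> c = 0; heap: [0-8 ALLOC][9-43 FREE]
malloc(22): first-fit scan over [0-8 ALLOC][9-43 FREE] -> 9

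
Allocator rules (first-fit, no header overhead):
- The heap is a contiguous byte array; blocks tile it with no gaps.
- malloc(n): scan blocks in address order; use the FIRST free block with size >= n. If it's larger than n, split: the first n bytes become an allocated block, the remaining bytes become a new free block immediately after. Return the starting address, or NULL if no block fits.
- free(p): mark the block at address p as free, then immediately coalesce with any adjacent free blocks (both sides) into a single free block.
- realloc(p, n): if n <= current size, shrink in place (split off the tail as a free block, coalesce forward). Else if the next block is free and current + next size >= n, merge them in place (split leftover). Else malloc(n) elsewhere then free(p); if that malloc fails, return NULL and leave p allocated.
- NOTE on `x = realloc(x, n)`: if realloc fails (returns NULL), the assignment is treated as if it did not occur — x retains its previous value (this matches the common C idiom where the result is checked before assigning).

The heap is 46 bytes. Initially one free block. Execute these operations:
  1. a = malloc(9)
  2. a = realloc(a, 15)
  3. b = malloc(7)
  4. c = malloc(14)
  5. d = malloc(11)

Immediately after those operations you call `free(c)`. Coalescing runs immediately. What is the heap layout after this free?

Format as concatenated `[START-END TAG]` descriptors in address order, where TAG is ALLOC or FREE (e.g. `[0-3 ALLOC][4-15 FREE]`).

Op 1: a = malloc(9) -> a = 0; heap: [0-8 ALLOC][9-45 FREE]
Op 2: a = realloc(a, 15) -> a = 0; heap: [0-14 ALLOC][15-45 FREE]
Op 3: b = malloc(7) -> b = 15; heap: [0-14 ALLOC][15-21 ALLOC][22-45 FREE]
Op 4: c = malloc(14) -> c = 22; heap: [0-14 ALLOC][15-21 ALLOC][22-35 ALLOC][36-45 FREE]
Op 5: d = malloc(11) -> d = NULL; heap: [0-14 ALLOC][15-21 ALLOC][22-35 ALLOC][36-45 FREE]
free(c): c = 22 -> block [22-35 ALLOC]; mark free, coalesce with adjacent free neighbors -> [0-14 ALLOC][15-21 ALLOC][22-45 FREE]

Answer: [0-14 ALLOC][15-21 ALLOC][22-45 FREE]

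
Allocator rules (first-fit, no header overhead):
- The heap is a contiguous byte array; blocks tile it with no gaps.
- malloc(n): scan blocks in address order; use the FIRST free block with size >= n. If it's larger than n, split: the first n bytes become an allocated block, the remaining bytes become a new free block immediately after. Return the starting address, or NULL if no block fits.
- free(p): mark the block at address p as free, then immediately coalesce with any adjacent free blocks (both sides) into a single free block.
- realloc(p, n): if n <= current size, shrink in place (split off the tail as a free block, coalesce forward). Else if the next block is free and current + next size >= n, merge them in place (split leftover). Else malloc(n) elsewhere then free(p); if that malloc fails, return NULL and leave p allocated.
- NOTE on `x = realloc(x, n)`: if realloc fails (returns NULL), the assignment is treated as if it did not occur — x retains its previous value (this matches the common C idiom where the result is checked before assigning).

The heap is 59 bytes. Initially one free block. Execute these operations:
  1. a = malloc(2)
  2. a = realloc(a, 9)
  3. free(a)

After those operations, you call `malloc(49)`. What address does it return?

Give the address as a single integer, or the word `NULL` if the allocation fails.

Op 1: a = malloc(2) -> a = 0; heap: [0-1 ALLOC][2-58 FREE]
Op 2: a = realloc(a, 9) -> a = 0; heap: [0-8 ALLOC][9-58 FREE]
Op 3: free(a) -> (freed a); heap: [0-58 FREE]
malloc(49): first-fit scan over [0-58 FREE] -> 0

Answer: 0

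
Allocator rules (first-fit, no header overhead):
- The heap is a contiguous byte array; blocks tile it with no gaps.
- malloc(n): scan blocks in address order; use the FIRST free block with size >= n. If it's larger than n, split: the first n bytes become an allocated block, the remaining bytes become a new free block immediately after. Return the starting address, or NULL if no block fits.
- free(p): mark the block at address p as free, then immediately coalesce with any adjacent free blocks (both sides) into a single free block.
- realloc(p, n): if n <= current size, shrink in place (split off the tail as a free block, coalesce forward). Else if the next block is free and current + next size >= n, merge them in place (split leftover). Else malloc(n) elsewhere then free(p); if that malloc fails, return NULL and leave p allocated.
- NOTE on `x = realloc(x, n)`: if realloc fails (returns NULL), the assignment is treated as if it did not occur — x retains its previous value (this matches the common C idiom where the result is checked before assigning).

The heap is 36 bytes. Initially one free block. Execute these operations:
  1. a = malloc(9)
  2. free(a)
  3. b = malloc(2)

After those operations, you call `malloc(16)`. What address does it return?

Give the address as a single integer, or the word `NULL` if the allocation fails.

Answer: 2

Derivation:
Op 1: a = malloc(9) -> a = 0; heap: [0-8 ALLOC][9-35 FREE]
Op 2: free(a) -> (freed a); heap: [0-35 FREE]
Op 3: b = malloc(2) -> b = 0; heap: [0-1 ALLOC][2-35 FREE]
malloc(16): first-fit scan over [0-1 ALLOC][2-35 FREE] -> 2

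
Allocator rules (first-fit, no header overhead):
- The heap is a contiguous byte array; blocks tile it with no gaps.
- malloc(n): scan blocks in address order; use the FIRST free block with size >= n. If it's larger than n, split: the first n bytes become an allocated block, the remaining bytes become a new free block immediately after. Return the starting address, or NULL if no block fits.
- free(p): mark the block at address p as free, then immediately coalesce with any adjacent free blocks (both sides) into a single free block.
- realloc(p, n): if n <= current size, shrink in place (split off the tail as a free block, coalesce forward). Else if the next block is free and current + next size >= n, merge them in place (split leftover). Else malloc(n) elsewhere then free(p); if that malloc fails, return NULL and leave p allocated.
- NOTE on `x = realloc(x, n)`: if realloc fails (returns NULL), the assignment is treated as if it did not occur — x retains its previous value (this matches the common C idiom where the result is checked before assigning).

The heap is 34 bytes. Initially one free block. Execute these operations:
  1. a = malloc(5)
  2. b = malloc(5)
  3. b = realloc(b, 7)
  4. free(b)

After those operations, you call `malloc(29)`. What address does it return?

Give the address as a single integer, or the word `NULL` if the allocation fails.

Answer: 5

Derivation:
Op 1: a = malloc(5) -> a = 0; heap: [0-4 ALLOC][5-33 FREE]
Op 2: b = malloc(5) -> b = 5; heap: [0-4 ALLOC][5-9 ALLOC][10-33 FREE]
Op 3: b = realloc(b, 7) -> b = 5; heap: [0-4 ALLOC][5-11 ALLOC][12-33 FREE]
Op 4: free(b) -> (freed b); heap: [0-4 ALLOC][5-33 FREE]
malloc(29): first-fit scan over [0-4 ALLOC][5-33 FREE] -> 5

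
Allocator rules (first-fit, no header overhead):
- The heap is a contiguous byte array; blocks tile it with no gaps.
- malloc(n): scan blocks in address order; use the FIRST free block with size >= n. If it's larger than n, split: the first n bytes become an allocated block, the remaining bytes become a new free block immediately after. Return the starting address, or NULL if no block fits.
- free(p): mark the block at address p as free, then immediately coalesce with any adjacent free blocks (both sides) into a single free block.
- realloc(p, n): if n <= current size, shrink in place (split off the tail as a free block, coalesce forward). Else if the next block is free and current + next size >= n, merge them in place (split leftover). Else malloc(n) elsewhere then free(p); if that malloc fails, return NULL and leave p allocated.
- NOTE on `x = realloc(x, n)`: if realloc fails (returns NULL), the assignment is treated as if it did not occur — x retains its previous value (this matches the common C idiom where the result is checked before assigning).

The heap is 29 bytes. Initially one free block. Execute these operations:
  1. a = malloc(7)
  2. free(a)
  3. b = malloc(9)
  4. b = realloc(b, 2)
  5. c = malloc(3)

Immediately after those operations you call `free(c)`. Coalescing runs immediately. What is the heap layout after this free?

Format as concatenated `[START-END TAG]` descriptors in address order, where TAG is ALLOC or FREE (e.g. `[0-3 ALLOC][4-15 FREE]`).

Op 1: a = malloc(7) -> a = 0; heap: [0-6 ALLOC][7-28 FREE]
Op 2: free(a) -> (freed a); heap: [0-28 FREE]
Op 3: b = malloc(9) -> b = 0; heap: [0-8 ALLOC][9-28 FREE]
Op 4: b = realloc(b, 2) -> b = 0; heap: [0-1 ALLOC][2-28 FREE]
Op 5: c = malloc(3) -> c = 2; heap: [0-1 ALLOC][2-4 ALLOC][5-28 FREE]
free(c): c = 2 -> block [2-4 ALLOC]; mark free, coalesce with adjacent free neighbors -> [0-1 ALLOC][2-28 FREE]

Answer: [0-1 ALLOC][2-28 FREE]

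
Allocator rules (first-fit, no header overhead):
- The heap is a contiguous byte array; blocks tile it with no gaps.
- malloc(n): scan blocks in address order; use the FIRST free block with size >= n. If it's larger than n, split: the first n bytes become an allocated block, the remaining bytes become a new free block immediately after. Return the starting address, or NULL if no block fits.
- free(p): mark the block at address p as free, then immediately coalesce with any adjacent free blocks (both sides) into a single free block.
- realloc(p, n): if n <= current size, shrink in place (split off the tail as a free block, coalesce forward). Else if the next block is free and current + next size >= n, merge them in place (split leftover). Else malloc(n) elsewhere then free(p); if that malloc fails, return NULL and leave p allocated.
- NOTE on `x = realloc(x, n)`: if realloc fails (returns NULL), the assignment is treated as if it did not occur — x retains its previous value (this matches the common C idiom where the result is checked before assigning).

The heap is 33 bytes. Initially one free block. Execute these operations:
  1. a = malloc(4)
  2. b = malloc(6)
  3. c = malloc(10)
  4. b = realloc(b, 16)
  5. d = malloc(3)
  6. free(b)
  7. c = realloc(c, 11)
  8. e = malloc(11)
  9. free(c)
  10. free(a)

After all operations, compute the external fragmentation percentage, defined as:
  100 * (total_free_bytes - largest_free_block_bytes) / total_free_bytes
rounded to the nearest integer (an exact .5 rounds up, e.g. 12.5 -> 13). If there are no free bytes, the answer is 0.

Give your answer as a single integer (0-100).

Answer: 33

Derivation:
Op 1: a = malloc(4) -> a = 0; heap: [0-3 ALLOC][4-32 FREE]
Op 2: b = malloc(6) -> b = 4; heap: [0-3 ALLOC][4-9 ALLOC][10-32 FREE]
Op 3: c = malloc(10) -> c = 10; heap: [0-3 ALLOC][4-9 ALLOC][10-19 ALLOC][20-32 FREE]
Op 4: b = realloc(b, 16) -> NULL (b unchanged); heap: [0-3 ALLOC][4-9 ALLOC][10-19 ALLOC][20-32 FREE]
Op 5: d = malloc(3) -> d = 20; heap: [0-3 ALLOC][4-9 ALLOC][10-19 ALLOC][20-22 ALLOC][23-32 FREE]
Op 6: free(b) -> (freed b); heap: [0-3 ALLOC][4-9 FREE][10-19 ALLOC][20-22 ALLOC][23-32 FREE]
Op 7: c = realloc(c, 11) -> NULL (c unchanged); heap: [0-3 ALLOC][4-9 FREE][10-19 ALLOC][20-22 ALLOC][23-32 FREE]
Op 8: e = malloc(11) -> e = NULL; heap: [0-3 ALLOC][4-9 FREE][10-19 ALLOC][20-22 ALLOC][23-32 FREE]
Op 9: free(c) -> (freed c); heap: [0-3 ALLOC][4-19 FREE][20-22 ALLOC][23-32 FREE]
Op 10: free(a) -> (freed a); heap: [0-19 FREE][20-22 ALLOC][23-32 FREE]
Free blocks: [20 10] total_free=30 largest=20 -> 100*(30-20)/30 = 1000/30 ≈ 33.333 -> rounds to 33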